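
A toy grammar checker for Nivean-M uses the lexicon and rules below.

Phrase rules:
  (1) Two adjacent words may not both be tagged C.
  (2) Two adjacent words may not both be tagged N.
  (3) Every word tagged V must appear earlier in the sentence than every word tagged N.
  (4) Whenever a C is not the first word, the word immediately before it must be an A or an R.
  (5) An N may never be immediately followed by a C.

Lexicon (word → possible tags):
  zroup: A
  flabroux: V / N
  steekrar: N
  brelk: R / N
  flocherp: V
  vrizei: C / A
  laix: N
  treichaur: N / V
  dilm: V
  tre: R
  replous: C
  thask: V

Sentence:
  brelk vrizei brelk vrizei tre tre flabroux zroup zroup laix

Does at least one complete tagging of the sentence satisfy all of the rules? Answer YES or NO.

Candidates per position — 1:brelk {R,N}; 2:vrizei {C,A}; 3:brelk {R,N}; 4:vrizei {C,A}; 5:tre {R}; 6:tre {R}; 7:flabroux {V,N}; 8:zroup {A}; 9:zroup {A}; 10:laix {N}.
One satisfying assignment: R A R C R R V A A N.
Verifying each rule — rule 1 ok; rule 2 ok; rule 3 ok; rule 4 ok; rule 5 ok.

YES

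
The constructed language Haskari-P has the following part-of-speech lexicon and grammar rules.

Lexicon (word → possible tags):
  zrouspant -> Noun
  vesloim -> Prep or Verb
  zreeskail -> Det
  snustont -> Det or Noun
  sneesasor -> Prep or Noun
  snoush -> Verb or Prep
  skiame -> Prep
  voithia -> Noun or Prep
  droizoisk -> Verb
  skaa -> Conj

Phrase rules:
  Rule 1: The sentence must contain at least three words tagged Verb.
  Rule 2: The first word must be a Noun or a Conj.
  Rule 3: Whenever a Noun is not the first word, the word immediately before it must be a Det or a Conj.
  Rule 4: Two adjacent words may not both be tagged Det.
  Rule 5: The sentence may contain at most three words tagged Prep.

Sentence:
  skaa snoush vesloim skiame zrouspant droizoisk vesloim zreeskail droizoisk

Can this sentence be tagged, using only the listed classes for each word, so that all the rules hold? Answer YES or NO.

Candidates per position — 1:skaa {Conj}; 2:snoush {Verb,Prep}; 3:vesloim {Prep,Verb}; 4:skiame {Prep}; 5:zrouspant {Noun}; 6:droizoisk {Verb}; 7:vesloim {Prep,Verb}; 8:zreeskail {Det}; 9:droizoisk {Verb}.
Rule 3 cannot be satisfied by any choice of tags from the lexicon.
So there is no consistent tagging.

NO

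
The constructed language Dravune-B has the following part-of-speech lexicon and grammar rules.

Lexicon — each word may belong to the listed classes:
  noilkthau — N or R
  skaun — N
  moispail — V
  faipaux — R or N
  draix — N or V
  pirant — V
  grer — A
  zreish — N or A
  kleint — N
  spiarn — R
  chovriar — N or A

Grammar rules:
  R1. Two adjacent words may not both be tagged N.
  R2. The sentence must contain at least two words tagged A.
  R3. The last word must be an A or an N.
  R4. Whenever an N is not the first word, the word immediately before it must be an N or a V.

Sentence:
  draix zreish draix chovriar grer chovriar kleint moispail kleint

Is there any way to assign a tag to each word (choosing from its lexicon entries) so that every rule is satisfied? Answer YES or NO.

NO

Candidates per position — 1:draix {N,V}; 2:zreish {N,A}; 3:draix {N,V}; 4:chovriar {N,A}; 5:grer {A}; 6:chovriar {N,A}; 7:kleint {N}; 8:moispail {V}; 9:kleint {N}.
Rule 4 cannot be satisfied by any choice of tags from the lexicon.
So there is no consistent tagging.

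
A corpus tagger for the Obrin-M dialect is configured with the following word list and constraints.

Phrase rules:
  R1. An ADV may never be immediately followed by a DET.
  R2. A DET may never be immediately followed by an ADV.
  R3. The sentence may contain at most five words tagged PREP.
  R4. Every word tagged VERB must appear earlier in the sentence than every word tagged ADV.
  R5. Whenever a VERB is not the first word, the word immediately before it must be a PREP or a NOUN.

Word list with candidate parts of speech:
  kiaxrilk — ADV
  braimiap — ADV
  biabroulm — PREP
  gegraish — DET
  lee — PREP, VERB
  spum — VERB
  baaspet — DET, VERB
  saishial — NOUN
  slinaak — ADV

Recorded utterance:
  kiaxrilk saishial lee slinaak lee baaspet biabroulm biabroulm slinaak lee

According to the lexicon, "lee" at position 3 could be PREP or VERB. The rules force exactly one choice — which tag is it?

Candidates per position — 1:kiaxrilk {ADV}; 2:saishial {NOUN}; 3:lee {PREP,VERB}; 4:slinaak {ADV}; 5:lee {PREP,VERB}; 6:baaspet {DET,VERB}; 7:biabroulm {PREP}; 8:biabroulm {PREP}; 9:slinaak {ADV}; 10:lee {PREP,VERB}.
Position 3: tagging it VERB would leave rule 4 unsatisfiable, so it must be PREP.
Position 5: tagging it VERB would leave rule 4 unsatisfiable, so it must be PREP.
Position 6: tagging it VERB would leave rule 4 unsatisfiable, so it must be DET.
Position 10: tagging it VERB would leave rule 4 unsatisfiable, so it must be PREP.
The only consistent sequence is: ADV NOUN PREP ADV PREP DET PREP PREP ADV PREP.
Check: rule 1 ok; rule 2 ok; rule 3 ok; rule 4 ok; rule 5 ok.

PREP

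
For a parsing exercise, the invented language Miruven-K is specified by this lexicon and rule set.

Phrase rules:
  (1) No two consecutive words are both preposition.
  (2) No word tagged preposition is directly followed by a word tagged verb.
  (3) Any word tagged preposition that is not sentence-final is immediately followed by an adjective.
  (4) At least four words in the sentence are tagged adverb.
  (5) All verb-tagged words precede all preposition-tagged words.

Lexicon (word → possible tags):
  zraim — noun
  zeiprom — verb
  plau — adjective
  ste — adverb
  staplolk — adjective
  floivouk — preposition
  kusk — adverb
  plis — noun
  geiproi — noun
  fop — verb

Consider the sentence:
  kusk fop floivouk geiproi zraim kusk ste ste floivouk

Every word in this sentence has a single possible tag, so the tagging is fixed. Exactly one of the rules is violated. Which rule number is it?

3

Fixed tagging: adverb verb preposition noun noun adverb adverb adverb preposition.
Rule check: R1 ok, R2 ok, R3 fails, R4 ok, R5 ok.
Only rule 3 fails.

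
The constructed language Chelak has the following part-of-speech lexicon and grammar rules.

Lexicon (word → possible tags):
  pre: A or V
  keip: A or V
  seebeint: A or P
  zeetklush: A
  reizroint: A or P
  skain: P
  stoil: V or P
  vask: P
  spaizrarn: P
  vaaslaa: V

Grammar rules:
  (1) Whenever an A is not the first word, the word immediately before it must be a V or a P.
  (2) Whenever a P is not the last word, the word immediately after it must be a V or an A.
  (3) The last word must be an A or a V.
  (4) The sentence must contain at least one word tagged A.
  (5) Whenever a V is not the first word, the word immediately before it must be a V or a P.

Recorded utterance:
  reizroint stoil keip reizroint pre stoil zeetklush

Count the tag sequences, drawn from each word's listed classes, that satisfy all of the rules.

Candidates per position — 1:reizroint {A,P}; 2:stoil {V,P}; 3:keip {A,V}; 4:reizroint {A,P}; 5:pre {A,V}; 6:stoil {V,P}; 7:zeetklush {A}.
There are 64 candidate sequences in total.
Checking each against the rules leaves 12 sequences.
Count = 12.

12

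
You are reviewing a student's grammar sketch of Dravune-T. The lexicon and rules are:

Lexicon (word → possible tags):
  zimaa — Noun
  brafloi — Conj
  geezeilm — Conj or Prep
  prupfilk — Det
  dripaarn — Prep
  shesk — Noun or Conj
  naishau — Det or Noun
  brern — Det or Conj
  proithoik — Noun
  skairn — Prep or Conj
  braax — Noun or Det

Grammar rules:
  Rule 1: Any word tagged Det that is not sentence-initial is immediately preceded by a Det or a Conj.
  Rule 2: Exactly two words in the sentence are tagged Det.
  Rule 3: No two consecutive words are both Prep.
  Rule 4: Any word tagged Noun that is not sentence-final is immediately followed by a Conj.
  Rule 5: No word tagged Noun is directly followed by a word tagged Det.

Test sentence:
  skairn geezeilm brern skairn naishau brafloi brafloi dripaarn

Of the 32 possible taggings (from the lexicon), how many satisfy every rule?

Candidates per position — 1:skairn {Prep,Conj}; 2:geezeilm {Conj,Prep}; 3:brern {Det,Conj}; 4:skairn {Prep,Conj}; 5:naishau {Det,Noun}; 6:brafloi {Conj}; 7:brafloi {Conj}; 8:dripaarn {Prep}.
There are 32 candidate sequences in total.
The sequences that satisfy every rule: Prep Conj Det Conj Det Conj Conj Prep; Conj Conj Det Conj Det Conj Conj Prep.
Count = 2.

2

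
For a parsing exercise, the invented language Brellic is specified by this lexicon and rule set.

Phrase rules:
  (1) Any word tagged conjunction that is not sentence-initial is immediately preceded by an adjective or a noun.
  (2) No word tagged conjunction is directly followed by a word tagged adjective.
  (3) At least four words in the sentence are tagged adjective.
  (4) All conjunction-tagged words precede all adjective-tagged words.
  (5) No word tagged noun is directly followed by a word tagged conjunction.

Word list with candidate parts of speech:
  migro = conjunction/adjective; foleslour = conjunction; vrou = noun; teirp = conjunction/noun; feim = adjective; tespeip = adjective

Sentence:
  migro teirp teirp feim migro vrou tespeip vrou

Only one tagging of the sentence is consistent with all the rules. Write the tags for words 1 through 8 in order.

adjective noun noun adjective adjective noun adjective noun

Candidates per position — 1:migro {conjunction,adjective}; 2:teirp {conjunction,noun}; 3:teirp {conjunction,noun}; 4:feim {adjective}; 5:migro {conjunction,adjective}; 6:vrou {noun}; 7:tespeip {adjective}; 8:vrou {noun}.
At position 1, choosing conjunction makes rule 3 impossible to satisfy; hence adjective.
At position 2, choosing conjunction makes rule 4 impossible to satisfy; hence noun.
At position 3, choosing conjunction makes rule 2 impossible to satisfy; hence noun.
At position 5, choosing conjunction makes rule 3 impossible to satisfy; hence adjective.
The only consistent sequence is: adjective noun noun adjective adjective noun adjective noun.
Checking: rule 1 satisfied; rule 2 satisfied; rule 3 satisfied; rule 4 satisfied; rule 5 satisfied.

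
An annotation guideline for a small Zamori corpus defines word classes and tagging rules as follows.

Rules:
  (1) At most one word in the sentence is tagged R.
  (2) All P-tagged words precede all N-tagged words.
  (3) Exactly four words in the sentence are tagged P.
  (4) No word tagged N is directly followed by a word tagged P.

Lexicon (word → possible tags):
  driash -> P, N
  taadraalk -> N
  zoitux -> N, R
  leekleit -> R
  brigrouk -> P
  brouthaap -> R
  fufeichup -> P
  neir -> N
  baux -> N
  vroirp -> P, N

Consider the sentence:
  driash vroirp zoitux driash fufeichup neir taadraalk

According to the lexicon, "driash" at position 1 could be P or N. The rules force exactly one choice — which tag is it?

P

Candidates per position — 1:driash {P,N}; 2:vroirp {P,N}; 3:zoitux {N,R}; 4:driash {P,N}; 5:fufeichup {P}; 6:neir {N}; 7:taadraalk {N}.
At position 1, choosing N makes rule 2 impossible to satisfy; hence P.
At position 2, choosing N makes rule 2 impossible to satisfy; hence P.
At position 3, choosing N makes rule 2 impossible to satisfy; hence R.
At position 4, choosing N makes rule 2 impossible to satisfy; hence P.
So the tagging must be: P P R P P N N.
Checking: rule 1 satisfied; rule 2 satisfied; rule 3 satisfied; rule 4 satisfied.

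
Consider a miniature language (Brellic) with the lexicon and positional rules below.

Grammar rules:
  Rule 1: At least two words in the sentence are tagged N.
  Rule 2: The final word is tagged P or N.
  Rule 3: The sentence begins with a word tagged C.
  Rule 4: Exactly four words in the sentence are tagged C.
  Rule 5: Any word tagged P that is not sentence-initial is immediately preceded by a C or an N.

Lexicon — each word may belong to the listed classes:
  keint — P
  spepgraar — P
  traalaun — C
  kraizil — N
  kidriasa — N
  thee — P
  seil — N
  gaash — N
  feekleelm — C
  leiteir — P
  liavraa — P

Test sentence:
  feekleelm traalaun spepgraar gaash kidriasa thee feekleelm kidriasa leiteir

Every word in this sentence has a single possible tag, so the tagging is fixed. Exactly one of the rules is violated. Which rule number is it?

Fixed tagging: C C P N N P C N P.
Rule check: R1 holds, R2 holds, R3 holds, R4 violated, R5 holds.
Only rule 4 fails.

4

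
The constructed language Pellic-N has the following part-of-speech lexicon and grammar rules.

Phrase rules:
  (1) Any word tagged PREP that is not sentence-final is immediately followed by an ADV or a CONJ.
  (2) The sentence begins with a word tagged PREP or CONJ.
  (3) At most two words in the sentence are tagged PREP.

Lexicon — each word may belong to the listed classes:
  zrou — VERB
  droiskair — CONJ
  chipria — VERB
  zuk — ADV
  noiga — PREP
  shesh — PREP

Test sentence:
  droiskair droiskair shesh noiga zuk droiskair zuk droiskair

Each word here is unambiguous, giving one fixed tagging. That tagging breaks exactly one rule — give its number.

1

Fixed tagging: CONJ CONJ PREP PREP ADV CONJ ADV CONJ.
Checking each rule: R1 fails, R2 ok, R3 ok.
Only rule 1 fails.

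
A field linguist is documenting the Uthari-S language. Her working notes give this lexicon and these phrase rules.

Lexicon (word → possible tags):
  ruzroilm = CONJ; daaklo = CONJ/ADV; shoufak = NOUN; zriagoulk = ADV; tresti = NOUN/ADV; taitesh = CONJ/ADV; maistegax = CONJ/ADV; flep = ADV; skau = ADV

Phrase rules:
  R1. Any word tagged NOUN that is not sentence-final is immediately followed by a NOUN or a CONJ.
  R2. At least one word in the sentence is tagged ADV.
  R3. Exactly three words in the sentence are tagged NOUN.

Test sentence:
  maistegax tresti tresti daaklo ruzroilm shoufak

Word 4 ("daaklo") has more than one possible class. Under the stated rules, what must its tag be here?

Candidates per position — 1:maistegax {CONJ,ADV}; 2:tresti {NOUN,ADV}; 3:tresti {NOUN,ADV}; 4:daaklo {CONJ,ADV}; 5:ruzroilm {CONJ}; 6:shoufak {NOUN}.
If word 2 were ADV, no tagging could satisfy rule 3; so word 2 is NOUN.
If word 3 were ADV, no tagging could satisfy rule 1; so word 3 is NOUN.
If word 4 were ADV, no tagging could satisfy rule 1; so word 4 is CONJ.
If word 1 were CONJ, no tagging could satisfy rule 2; so word 1 is ADV.
So the tagging must be: ADV NOUN NOUN CONJ CONJ NOUN.
Rule-by-rule: rule 1 holds; rule 2 holds; rule 3 holds.

CONJ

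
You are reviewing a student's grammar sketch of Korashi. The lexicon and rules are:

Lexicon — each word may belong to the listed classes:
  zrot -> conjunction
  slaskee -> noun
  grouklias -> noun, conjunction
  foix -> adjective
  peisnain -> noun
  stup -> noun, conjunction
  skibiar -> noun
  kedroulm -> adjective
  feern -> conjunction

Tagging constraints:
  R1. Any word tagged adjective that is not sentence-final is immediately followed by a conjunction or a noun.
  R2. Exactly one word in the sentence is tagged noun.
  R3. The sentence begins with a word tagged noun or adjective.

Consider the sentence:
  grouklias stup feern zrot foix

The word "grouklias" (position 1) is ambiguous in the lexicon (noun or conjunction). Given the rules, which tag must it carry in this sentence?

Candidates per position — 1:grouklias {noun,conjunction}; 2:stup {noun,conjunction}; 3:feern {conjunction}; 4:zrot {conjunction}; 5:foix {adjective}.
Word 1 cannot be conjunction — rule 3 would then fail for every completion. It is noun.
Word 2 cannot be noun — rule 2 would then fail for every completion. It is conjunction.
The only consistent sequence is: noun conjunction conjunction conjunction adjective.
Check: rule 1 satisfied; rule 2 satisfied; rule 3 satisfied.

noun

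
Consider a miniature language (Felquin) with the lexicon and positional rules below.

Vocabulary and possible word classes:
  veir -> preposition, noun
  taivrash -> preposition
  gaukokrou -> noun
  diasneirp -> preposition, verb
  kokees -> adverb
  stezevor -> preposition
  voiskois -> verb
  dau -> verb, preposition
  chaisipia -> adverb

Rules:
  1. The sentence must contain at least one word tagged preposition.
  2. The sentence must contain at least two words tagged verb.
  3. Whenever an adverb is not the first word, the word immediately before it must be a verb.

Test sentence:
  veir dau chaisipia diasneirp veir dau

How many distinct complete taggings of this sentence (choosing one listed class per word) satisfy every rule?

Candidates per position — 1:veir {preposition,noun}; 2:dau {verb,preposition}; 3:chaisipia {adverb}; 4:diasneirp {preposition,verb}; 5:veir {preposition,noun}; 6:dau {verb,preposition}.
There are 32 candidate sequences in total.
Checking each against the rules leaves 11 sequences.
Count = 11.

11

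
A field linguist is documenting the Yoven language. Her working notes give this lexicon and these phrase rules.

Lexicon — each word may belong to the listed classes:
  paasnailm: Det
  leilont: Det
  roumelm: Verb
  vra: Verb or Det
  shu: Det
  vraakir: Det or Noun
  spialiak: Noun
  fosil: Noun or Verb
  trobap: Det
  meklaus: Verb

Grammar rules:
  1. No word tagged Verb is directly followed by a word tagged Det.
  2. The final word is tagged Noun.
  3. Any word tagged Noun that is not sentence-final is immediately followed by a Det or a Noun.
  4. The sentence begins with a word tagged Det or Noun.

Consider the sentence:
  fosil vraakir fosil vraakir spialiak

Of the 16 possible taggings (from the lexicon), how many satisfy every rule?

5

Candidates per position — 1:fosil {Noun,Verb}; 2:vraakir {Det,Noun}; 3:fosil {Noun,Verb}; 4:vraakir {Det,Noun}; 5:spialiak {Noun}.
There are 16 candidate sequences in total.
The sequences that satisfy every rule: Noun Det Noun Det Noun; Noun Det Noun Noun Noun; Noun Det Verb Noun Noun; Noun Noun Noun Det Noun; Noun Noun Noun Noun Noun.
Count = 5.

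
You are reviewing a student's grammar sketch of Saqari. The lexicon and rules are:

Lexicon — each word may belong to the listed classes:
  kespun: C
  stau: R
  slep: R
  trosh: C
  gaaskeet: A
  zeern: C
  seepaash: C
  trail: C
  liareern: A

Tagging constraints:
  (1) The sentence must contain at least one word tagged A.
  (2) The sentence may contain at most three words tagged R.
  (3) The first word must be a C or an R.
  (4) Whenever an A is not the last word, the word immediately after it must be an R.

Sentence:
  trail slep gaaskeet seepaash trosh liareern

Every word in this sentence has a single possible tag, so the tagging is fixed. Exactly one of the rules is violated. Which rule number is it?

4

Fixed tagging: C R A C C A.
Rule check: R1 pass, R2 pass, R3 pass, R4 fail.
Only rule 4 fails.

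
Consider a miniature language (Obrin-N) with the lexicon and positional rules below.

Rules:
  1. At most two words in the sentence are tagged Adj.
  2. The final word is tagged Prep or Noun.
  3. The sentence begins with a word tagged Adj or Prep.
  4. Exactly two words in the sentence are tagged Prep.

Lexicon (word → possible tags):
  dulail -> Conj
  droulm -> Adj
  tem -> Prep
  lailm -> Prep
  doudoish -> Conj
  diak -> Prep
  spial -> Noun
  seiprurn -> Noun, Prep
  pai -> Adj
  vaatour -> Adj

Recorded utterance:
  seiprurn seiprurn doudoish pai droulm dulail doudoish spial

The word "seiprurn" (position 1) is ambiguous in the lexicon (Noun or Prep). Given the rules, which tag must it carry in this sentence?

Candidates per position — 1:seiprurn {Noun,Prep}; 2:seiprurn {Noun,Prep}; 3:doudoish {Conj}; 4:pai {Adj}; 5:droulm {Adj}; 6:dulail {Conj}; 7:doudoish {Conj}; 8:spial {Noun}.
At position 1, choosing Noun makes rule 3 impossible to satisfy; hence Prep.
At position 2, choosing Noun makes rule 4 impossible to satisfy; hence Prep.
That leaves exactly one tagging: Prep Prep Conj Adj Adj Conj Conj Noun.
Rule-by-rule: rule 1 satisfied; rule 2 satisfied; rule 3 satisfied; rule 4 satisfied.

Prep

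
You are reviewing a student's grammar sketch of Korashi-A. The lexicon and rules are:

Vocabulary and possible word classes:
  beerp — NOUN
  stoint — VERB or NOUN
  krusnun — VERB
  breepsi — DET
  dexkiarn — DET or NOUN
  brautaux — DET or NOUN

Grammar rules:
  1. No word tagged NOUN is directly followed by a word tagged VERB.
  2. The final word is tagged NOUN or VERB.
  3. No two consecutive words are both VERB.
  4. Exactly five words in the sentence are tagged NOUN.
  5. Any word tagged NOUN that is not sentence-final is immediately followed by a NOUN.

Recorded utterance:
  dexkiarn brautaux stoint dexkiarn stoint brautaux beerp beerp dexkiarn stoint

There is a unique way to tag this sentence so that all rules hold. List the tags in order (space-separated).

Candidates per position — 1:dexkiarn {DET,NOUN}; 2:brautaux {DET,NOUN}; 3:stoint {VERB,NOUN}; 4:dexkiarn {DET,NOUN}; 5:stoint {VERB,NOUN}; 6:brautaux {DET,NOUN}; 7:beerp {NOUN}; 8:beerp {NOUN}; 9:dexkiarn {DET,NOUN}; 10:stoint {VERB,NOUN}.
At position 9, choosing DET makes rule 5 impossible to satisfy; hence NOUN.
At position 10, choosing VERB makes rule 1 impossible to satisfy; hence NOUN.
The remaining ambiguous positions (1, 2, 3, 4, 5, 6) are resolved jointly — only one combination satisfies every rule.
So the tagging must be: DET DET VERB DET VERB NOUN NOUN NOUN NOUN NOUN.
Rule-by-rule: rule 1 ✓; rule 2 ✓; rule 3 ✓; rule 4 ✓; rule 5 ✓.

DET DET VERB DET VERB NOUN NOUN NOUN NOUN NOUN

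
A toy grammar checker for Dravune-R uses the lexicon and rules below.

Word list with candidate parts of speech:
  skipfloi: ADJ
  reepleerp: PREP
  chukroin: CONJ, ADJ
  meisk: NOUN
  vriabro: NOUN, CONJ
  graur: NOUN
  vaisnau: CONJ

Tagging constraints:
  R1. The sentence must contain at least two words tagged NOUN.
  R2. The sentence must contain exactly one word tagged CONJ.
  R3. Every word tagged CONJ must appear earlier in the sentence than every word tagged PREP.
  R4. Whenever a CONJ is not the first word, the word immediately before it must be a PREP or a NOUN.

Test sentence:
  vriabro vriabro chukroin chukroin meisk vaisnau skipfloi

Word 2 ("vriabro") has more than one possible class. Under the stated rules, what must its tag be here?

Candidates per position — 1:vriabro {NOUN,CONJ}; 2:vriabro {NOUN,CONJ}; 3:chukroin {CONJ,ADJ}; 4:chukroin {CONJ,ADJ}; 5:meisk {NOUN}; 6:vaisnau {CONJ}; 7:skipfloi {ADJ}.
If word 1 were CONJ, no tagging could satisfy rule 2; so word 1 is NOUN.
If word 2 were CONJ, no tagging could satisfy rule 2; so word 2 is NOUN.
If word 3 were CONJ, no tagging could satisfy rule 2; so word 3 is ADJ.
If word 4 were CONJ, no tagging could satisfy rule 2; so word 4 is ADJ.
So the tagging must be: NOUN NOUN ADJ ADJ NOUN CONJ ADJ.
Rule-by-rule: rule 1 ok; rule 2 ok; rule 3 ok; rule 4 ok.

NOUN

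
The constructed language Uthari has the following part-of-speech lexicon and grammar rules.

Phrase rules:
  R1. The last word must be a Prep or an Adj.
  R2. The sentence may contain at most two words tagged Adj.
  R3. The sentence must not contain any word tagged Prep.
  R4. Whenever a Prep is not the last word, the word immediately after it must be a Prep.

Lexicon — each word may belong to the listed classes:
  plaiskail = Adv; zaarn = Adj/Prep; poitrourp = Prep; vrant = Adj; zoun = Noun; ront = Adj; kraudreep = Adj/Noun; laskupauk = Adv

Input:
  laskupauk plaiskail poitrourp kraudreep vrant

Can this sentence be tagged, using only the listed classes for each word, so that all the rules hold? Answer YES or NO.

NO

Candidates per position — 1:laskupauk {Adv}; 2:plaiskail {Adv}; 3:poitrourp {Prep}; 4:kraudreep {Adj,Noun}; 5:vrant {Adj}.
Rule 3 cannot be satisfied by any choice of tags from the lexicon.
So there is no consistent tagging.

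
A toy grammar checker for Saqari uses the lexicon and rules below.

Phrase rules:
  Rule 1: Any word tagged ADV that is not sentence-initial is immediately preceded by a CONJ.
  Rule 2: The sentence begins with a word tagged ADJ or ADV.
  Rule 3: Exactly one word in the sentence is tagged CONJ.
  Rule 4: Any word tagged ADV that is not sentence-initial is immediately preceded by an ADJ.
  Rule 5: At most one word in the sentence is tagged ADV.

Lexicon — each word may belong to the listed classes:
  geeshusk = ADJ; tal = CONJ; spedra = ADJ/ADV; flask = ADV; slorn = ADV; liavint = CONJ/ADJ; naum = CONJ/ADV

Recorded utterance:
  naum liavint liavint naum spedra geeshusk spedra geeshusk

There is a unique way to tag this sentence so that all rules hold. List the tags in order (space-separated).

ADV ADJ ADJ CONJ ADJ ADJ ADJ ADJ

Candidates per position — 1:naum {CONJ,ADV}; 2:liavint {CONJ,ADJ}; 3:liavint {CONJ,ADJ}; 4:naum {CONJ,ADV}; 5:spedra {ADJ,ADV}; 6:geeshusk {ADJ}; 7:spedra {ADJ,ADV}; 8:geeshusk {ADJ}.
Word 1 cannot be CONJ — rule 2 would then fail for every completion. It is ADV.
Word 4 cannot be ADV — rule 5 would then fail for every completion. It is CONJ.
Word 5 cannot be ADV — rule 4 would then fail for every completion. It is ADJ.
Word 7 cannot be ADV — rule 1 would then fail for every completion. It is ADJ.
Word 2 cannot be CONJ — rule 3 would then fail for every completion. It is ADJ.
Word 3 cannot be CONJ — rule 3 would then fail for every completion. It is ADJ.
The only consistent sequence is: ADV ADJ ADJ CONJ ADJ ADJ ADJ ADJ.
Checking: rule 1 satisfied; rule 2 satisfied; rule 3 satisfied; rule 4 satisfied; rule 5 satisfied.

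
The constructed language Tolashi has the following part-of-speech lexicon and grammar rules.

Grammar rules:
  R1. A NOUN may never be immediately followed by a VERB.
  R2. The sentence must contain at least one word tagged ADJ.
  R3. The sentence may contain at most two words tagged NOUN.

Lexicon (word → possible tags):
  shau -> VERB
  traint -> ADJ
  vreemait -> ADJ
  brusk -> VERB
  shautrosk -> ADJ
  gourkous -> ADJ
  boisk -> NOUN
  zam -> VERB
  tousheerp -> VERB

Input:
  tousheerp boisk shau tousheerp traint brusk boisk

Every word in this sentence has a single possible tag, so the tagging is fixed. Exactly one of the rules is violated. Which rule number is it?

Fixed tagging: VERB NOUN VERB VERB ADJ VERB NOUN.
Checking each rule: R1 fail, R2 pass, R3 pass.
Only rule 1 fails.

1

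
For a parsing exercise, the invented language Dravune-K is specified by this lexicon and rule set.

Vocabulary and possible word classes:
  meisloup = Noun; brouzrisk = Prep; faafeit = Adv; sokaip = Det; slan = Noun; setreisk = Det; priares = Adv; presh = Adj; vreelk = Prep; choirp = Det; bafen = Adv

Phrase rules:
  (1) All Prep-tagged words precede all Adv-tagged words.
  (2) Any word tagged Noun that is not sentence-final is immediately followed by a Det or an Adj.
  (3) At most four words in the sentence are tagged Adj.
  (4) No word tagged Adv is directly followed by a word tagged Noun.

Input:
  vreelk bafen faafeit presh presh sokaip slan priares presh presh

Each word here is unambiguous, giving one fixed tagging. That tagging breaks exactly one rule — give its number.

2

Fixed tagging: Prep Adv Adv Adj Adj Det Noun Adv Adj Adj.
Rule check: R1 ok, R2 fails, R3 ok, R4 ok.
Only rule 2 fails.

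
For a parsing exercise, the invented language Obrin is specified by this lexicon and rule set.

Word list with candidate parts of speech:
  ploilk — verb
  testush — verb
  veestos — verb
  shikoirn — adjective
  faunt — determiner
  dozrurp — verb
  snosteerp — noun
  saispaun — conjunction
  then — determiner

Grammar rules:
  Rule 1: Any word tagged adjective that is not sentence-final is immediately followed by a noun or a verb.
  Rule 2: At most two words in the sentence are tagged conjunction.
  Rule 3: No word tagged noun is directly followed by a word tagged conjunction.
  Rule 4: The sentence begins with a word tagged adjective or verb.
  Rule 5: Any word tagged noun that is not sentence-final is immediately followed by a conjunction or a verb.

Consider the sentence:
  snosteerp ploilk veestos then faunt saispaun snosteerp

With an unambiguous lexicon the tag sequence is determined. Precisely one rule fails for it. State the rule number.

4

Fixed tagging: noun verb verb determiner determiner conjunction noun.
Rule check: R1 ✓, R2 ✓, R3 ✓, R4 ✗, R5 ✓.
Only rule 4 fails.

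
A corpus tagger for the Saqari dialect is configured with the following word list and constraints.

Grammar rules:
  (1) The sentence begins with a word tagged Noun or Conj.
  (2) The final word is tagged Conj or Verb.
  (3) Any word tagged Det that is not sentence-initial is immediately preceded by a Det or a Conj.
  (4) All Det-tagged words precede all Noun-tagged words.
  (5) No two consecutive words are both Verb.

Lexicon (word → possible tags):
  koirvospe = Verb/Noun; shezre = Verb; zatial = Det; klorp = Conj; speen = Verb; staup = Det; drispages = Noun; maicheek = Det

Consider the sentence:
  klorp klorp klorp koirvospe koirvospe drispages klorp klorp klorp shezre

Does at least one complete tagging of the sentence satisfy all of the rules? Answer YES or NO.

YES

Candidates per position — 1:klorp {Conj}; 2:klorp {Conj}; 3:klorp {Conj}; 4:koirvospe {Verb,Noun}; 5:koirvospe {Verb,Noun}; 6:drispages {Noun}; 7:klorp {Conj}; 8:klorp {Conj}; 9:klorp {Conj}; 10:shezre {Verb}.
One satisfying assignment: Conj Conj Conj Noun Verb Noun Conj Conj Conj Verb.
Checking: rule 1 ok; rule 2 ok; rule 3 ok; rule 4 ok; rule 5 ok.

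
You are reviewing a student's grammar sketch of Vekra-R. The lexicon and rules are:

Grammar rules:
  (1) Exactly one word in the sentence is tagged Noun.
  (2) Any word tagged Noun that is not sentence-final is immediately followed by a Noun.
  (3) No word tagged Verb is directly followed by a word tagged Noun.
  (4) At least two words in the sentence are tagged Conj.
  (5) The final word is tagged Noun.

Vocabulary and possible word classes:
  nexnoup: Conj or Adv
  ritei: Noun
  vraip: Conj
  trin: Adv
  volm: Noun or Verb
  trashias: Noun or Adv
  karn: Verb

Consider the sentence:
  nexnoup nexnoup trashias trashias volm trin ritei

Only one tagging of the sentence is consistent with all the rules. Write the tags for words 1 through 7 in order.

Conj Conj Adv Adv Verb Adv Noun

Candidates per position — 1:nexnoup {Conj,Adv}; 2:nexnoup {Conj,Adv}; 3:trashias {Noun,Adv}; 4:trashias {Noun,Adv}; 5:volm {Noun,Verb}; 6:trin {Adv}; 7:ritei {Noun}.
If word 1 were Adv, no tagging could satisfy rule 4; so word 1 is Conj.
If word 2 were Adv, no tagging could satisfy rule 4; so word 2 is Conj.
If word 3 were Noun, no tagging could satisfy rule 1; so word 3 is Adv.
If word 4 were Noun, no tagging could satisfy rule 1; so word 4 is Adv.
If word 5 were Noun, no tagging could satisfy rule 1; so word 5 is Verb.
The unique satisfying tagging is: Conj Conj Adv Adv Verb Adv Noun.
Check: rule 1 ✓; rule 2 ✓; rule 3 ✓; rule 4 ✓; rule 5 ✓.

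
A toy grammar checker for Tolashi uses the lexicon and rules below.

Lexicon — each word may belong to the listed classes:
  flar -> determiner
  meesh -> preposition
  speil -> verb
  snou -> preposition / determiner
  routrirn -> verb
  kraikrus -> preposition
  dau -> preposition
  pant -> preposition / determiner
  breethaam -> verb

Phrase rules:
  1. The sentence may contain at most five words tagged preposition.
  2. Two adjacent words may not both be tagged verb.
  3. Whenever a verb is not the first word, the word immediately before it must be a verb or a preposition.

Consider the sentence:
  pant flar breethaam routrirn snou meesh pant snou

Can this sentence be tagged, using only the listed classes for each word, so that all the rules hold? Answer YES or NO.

Candidates per position — 1:pant {preposition,determiner}; 2:flar {determiner}; 3:breethaam {verb}; 4:routrirn {verb}; 5:snou {preposition,determiner}; 6:meesh {preposition}; 7:pant {preposition,determiner}; 8:snou {preposition,determiner}.
Rule 2 cannot be satisfied by any choice of tags from the lexicon.
So there is no consistent tagging.

NO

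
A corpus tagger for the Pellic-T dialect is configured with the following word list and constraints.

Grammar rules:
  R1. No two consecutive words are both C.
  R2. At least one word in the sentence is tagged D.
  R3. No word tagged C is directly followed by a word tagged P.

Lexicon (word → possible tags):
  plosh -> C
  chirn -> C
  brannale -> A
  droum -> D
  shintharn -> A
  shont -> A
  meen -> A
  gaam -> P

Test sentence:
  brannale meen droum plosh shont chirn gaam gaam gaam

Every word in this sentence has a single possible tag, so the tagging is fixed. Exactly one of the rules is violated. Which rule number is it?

Fixed tagging: A A D C A C P P P.
Applying the rules: R1 holds, R2 holds, R3 violated.
Only rule 3 fails.

3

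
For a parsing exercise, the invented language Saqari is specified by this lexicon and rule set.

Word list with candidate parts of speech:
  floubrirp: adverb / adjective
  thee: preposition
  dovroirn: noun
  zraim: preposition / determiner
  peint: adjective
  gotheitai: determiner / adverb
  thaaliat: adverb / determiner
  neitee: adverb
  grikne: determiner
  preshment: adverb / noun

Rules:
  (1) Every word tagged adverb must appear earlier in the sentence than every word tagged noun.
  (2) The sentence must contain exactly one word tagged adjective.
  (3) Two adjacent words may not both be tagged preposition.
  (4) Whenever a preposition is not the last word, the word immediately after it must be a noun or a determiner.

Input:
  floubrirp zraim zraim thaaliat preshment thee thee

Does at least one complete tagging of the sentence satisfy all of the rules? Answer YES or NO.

NO

Candidates per position — 1:floubrirp {adverb,adjective}; 2:zraim {preposition,determiner}; 3:zraim {preposition,determiner}; 4:thaaliat {adverb,determiner}; 5:preshment {adverb,noun}; 6:thee {preposition}; 7:thee {preposition}.
Rule 3 cannot be satisfied by any choice of tags from the lexicon.
So there is no consistent tagging.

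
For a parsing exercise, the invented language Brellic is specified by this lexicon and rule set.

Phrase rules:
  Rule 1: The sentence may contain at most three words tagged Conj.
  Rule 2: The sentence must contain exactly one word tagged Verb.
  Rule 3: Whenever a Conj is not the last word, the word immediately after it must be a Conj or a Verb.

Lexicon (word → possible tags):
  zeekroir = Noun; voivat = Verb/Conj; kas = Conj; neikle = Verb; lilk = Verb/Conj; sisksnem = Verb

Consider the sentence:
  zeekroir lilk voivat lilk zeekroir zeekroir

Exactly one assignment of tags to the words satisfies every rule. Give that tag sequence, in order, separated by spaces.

Noun Conj Conj Verb Noun Noun

Candidates per position — 1:zeekroir {Noun}; 2:lilk {Verb,Conj}; 3:voivat {Verb,Conj}; 4:lilk {Verb,Conj}; 5:zeekroir {Noun}; 6:zeekroir {Noun}.
Position 4: tagging it Conj would leave rule 3 unsatisfiable, so it must be Verb.
Position 2: tagging it Verb would leave rule 2 unsatisfiable, so it must be Conj.
Position 3: tagging it Verb would leave rule 2 unsatisfiable, so it must be Conj.
The unique satisfying tagging is: Noun Conj Conj Verb Noun Noun.
Checking: rule 1 ok; rule 2 ok; rule 3 ok.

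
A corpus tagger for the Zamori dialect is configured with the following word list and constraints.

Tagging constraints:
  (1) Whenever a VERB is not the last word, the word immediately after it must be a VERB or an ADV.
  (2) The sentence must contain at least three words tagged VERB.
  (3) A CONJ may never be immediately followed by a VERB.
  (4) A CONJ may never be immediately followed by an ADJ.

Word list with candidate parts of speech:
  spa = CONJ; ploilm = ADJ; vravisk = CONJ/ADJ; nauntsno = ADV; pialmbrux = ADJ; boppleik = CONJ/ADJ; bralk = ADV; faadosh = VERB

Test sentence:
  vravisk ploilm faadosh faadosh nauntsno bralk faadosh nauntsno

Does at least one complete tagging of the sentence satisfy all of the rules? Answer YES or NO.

Candidates per position — 1:vravisk {CONJ,ADJ}; 2:ploilm {ADJ}; 3:faadosh {VERB}; 4:faadosh {VERB}; 5:nauntsno {ADV}; 6:bralk {ADV}; 7:faadosh {VERB}; 8:nauntsno {ADV}.
One satisfying assignment: ADJ ADJ VERB VERB ADV ADV VERB ADV.
Verifying each rule — rule 1 ✓; rule 2 ✓; rule 3 ✓; rule 4 ✓.

YES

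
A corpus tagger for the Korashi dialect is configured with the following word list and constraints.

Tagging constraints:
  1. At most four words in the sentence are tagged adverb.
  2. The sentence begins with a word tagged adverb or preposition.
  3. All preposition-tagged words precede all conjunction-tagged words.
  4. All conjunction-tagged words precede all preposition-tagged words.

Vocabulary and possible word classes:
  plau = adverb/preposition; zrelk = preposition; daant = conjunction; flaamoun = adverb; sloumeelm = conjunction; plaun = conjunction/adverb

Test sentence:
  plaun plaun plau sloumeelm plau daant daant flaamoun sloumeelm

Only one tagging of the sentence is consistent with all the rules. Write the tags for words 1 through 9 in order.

adverb conjunction adverb conjunction adverb conjunction conjunction adverb conjunction

Candidates per position — 1:plaun {conjunction,adverb}; 2:plaun {conjunction,adverb}; 3:plau {adverb,preposition}; 4:sloumeelm {conjunction}; 5:plau {adverb,preposition}; 6:daant {conjunction}; 7:daant {conjunction}; 8:flaamoun {adverb}; 9:sloumeelm {conjunction}.
At position 1, choosing conjunction makes rule 2 impossible to satisfy; hence adverb.
At position 3, choosing preposition makes rule 4 impossible to satisfy; hence adverb.
At position 5, choosing preposition makes rule 3 impossible to satisfy; hence adverb.
At position 2, choosing adverb makes rule 1 impossible to satisfy; hence conjunction.
So the tagging must be: adverb conjunction adverb conjunction adverb conjunction conjunction adverb conjunction.
Checking: rule 1 satisfied; rule 2 satisfied; rule 3 satisfied; rule 4 satisfied.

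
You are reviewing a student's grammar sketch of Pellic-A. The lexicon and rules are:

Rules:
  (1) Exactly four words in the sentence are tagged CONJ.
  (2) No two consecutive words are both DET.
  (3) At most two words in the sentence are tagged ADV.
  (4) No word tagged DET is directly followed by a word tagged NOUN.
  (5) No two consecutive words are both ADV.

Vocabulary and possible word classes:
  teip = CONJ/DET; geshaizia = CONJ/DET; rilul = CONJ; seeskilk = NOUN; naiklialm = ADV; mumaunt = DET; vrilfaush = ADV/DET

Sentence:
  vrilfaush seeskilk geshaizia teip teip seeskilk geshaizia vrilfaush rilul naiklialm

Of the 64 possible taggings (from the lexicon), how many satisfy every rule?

Candidates per position — 1:vrilfaush {ADV,DET}; 2:seeskilk {NOUN}; 3:geshaizia {CONJ,DET}; 4:teip {CONJ,DET}; 5:teip {CONJ,DET}; 6:seeskilk {NOUN}; 7:geshaizia {CONJ,DET}; 8:vrilfaush {ADV,DET}; 9:rilul {CONJ}; 10:naiklialm {ADV}.
There are 64 candidate sequences in total.
The sequences that satisfy every rule: ADV NOUN CONJ DET CONJ NOUN CONJ DET CONJ ADV; ADV NOUN DET CONJ CONJ NOUN CONJ DET CONJ ADV.
Count = 2.

2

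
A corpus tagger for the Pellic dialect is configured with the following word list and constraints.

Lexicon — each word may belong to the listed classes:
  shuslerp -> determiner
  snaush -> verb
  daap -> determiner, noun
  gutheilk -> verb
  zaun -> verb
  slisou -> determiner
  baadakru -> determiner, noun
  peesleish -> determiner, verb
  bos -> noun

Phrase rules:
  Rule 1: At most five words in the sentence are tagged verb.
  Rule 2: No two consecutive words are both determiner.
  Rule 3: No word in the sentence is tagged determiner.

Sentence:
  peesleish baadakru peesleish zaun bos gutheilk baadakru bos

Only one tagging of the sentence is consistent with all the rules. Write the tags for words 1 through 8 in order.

Candidates per position — 1:peesleish {determiner,verb}; 2:baadakru {determiner,noun}; 3:peesleish {determiner,verb}; 4:zaun {verb}; 5:bos {noun}; 6:gutheilk {verb}; 7:baadakru {determiner,noun}; 8:bos {noun}.
Word 1 cannot be determiner — rule 3 would then fail for every completion. It is verb.
Word 2 cannot be determiner — rule 3 would then fail for every completion. It is noun.
Word 3 cannot be determiner — rule 3 would then fail for every completion. It is verb.
Word 7 cannot be determiner — rule 3 would then fail for every completion. It is noun.
The unique satisfying tagging is: verb noun verb verb noun verb noun noun.
Checking: rule 1 satisfied; rule 2 satisfied; rule 3 satisfied.

verb noun verb verb noun verb noun noun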